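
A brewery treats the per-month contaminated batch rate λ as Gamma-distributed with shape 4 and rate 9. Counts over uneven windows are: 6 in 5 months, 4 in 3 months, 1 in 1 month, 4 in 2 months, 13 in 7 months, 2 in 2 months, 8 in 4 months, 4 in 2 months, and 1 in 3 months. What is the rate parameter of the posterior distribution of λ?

Total count: 6 + 4 + 1 + 4 + 13 + 2 + 8 + 4 + 1 = 43.
Total exposure: 5 + 3 + 1 + 2 + 7 + 2 + 4 + 2 + 3 = 29 months.
Conjugate update: add total count to the shape and total exposure to the rate, giving Gamma(47, 38).

38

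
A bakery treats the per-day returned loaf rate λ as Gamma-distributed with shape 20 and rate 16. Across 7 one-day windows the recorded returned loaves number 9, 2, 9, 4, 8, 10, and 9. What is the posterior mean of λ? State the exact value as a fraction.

71/23

Total count: 9 + 2 + 9 + 4 + 8 + 10 + 9 = 51.
Total exposure: 7 days.
Gamma(α, β) with Poisson data over total exposure Σt gives posterior Gamma(α+Σx, β+Σt) = Gamma(71, 23).
Posterior mean = α'/β' = 71/23.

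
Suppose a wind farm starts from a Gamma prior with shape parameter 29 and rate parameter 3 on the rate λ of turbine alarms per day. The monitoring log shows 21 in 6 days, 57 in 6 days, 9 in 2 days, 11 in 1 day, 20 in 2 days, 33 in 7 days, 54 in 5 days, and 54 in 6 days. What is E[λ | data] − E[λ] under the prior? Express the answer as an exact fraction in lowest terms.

Total count: 21 + 57 + 9 + 11 + 20 + 33 + 54 + 54 = 259.
Total exposure: 6 + 6 + 2 + 1 + 2 + 7 + 5 + 6 = 35 days.
Conjugate update: add total count to the shape and total exposure to the rate, giving Gamma(288, 38).
Posterior mean = 288/38 = 144/19; prior mean = 29/3 = 29/3. Difference = 144/19 − 29/3 = -119/57.

-119/57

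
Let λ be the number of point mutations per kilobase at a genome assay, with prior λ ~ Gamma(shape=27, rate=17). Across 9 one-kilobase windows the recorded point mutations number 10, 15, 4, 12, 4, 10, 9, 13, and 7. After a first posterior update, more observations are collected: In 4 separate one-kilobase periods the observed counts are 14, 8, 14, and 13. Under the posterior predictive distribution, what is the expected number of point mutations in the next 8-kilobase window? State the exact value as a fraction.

Total count: 10 + 15 + 4 + 12 + 4 + 10 + 9 + 13 + 7 = 84.
Total exposure: 9 kilobases.
After the first batch: Gamma(27 + 84, 17 + 9) = Gamma(111, 26).
Total count: 14 + 8 + 14 + 13 = 49.
Total exposure: 4 kilobases.
After the second batch: Gamma(111 + 49, 26 + 4) = Gamma(160, 30).
Predictive mean over an 8-kilobase window = T·E[λ|data] = 8·160/30 = 128/3.

128/3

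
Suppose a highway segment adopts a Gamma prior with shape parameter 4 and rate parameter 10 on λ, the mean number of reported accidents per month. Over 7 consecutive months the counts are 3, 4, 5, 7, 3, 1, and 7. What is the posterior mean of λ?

2

Total count: 3 + 4 + 5 + 7 + 3 + 1 + 7 = 30.
Total exposure: 7 months.
Posterior: α' = 4 + 30 = 34, β' = 10 + 7 = 17.
Posterior mean = α'/β' = 34/17 = 2.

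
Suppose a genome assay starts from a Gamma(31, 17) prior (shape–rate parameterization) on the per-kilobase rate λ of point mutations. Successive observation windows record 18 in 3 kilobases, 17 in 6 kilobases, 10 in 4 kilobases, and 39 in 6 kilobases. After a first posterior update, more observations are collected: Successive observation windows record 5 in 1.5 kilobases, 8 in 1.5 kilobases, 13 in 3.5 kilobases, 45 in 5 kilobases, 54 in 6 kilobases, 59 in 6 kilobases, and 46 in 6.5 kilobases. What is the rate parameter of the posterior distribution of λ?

66

Total count: 18 + 17 + 10 + 39 = 84.
Total exposure: 3 + 6 + 4 + 6 = 19 kilobases.
After the first batch: Gamma(31 + 84, 17 + 19) = Gamma(115, 36).
Total count: 5 + 8 + 13 + 45 + 54 + 59 + 46 = 230.
Total exposure: 1.5 + 1.5 + 3.5 + 5 + 6 + 6 + 6.5 = 30 kilobases.
After the second batch: Gamma(115 + 230, 36 + 30) = Gamma(345, 66).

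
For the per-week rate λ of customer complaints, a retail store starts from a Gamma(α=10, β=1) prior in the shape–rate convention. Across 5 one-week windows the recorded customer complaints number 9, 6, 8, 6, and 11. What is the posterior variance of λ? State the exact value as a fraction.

Total count: 9 + 6 + 8 + 6 + 11 = 40.
Total exposure: 5 weeks.
The Gamma prior is conjugate for the Poisson rate, so λ | data ~ Gamma(10+40, 1+5) = Gamma(50, 6).
Posterior variance = α'/β'² = 50/36 = 25/18.

25/18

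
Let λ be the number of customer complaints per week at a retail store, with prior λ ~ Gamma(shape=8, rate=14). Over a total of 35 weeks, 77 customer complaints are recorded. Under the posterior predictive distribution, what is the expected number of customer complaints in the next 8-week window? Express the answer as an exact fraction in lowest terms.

Total count 77 over total exposure 35 weeks.
Gamma(α, β) with Poisson data over total exposure Σt gives posterior Gamma(α+Σx, β+Σt) = Gamma(85, 49).
Predictive mean over an 8-week window = T·E[λ|data] = 8·85/49 = 680/49.

680/49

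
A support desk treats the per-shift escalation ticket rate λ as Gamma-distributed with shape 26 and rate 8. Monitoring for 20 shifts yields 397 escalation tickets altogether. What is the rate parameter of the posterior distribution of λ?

28

Total count 397 over total exposure 20 shifts.
By Gamma–Poisson conjugacy, the posterior is Gamma(α + Σx, β + Σt) = Gamma(26 + 397, 8 + 20) = Gamma(423, 28).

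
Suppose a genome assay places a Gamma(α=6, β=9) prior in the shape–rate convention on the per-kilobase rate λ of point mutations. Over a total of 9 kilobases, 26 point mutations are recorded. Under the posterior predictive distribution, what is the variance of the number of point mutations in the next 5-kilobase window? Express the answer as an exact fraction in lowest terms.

920/81

Total count 26 over total exposure 9 kilobases.
By Gamma–Poisson conjugacy, the posterior is Gamma(α + Σx, β + Σt) = Gamma(6 + 26, 9 + 9) = Gamma(32, 18).
The posterior predictive for a window of length T is Negative Binomial with variance T·α'·(β'+T)/β'² = 5·32·23/324 = 920/81.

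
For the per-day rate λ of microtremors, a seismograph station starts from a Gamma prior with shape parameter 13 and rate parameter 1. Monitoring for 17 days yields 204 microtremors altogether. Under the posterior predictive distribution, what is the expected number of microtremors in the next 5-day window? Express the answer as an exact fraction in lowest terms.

Total count 204 over total exposure 17 days.
By Gamma–Poisson conjugacy, the posterior is Gamma(α + Σx, β + Σt) = Gamma(13 + 204, 1 + 17) = Gamma(217, 18).
Predictive mean over a 5-day window = T·E[λ|data] = 5·217/18 = 1085/18.

1085/18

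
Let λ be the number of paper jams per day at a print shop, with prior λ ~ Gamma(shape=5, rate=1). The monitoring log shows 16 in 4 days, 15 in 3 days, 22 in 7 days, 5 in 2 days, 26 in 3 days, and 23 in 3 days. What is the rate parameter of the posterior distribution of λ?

Total count: 16 + 15 + 22 + 5 + 26 + 23 = 107.
Total exposure: 4 + 3 + 7 + 2 + 3 + 3 = 22 days.
By Gamma–Poisson conjugacy, the posterior is Gamma(α + Σx, β + Σt) = Gamma(5 + 107, 1 + 22) = Gamma(112, 23).

23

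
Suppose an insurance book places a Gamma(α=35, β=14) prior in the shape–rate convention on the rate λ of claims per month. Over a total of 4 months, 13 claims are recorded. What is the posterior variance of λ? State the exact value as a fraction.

Total count 13 over total exposure 4 months.
Gamma(α, β) with Poisson data over total exposure Σt gives posterior Gamma(α+Σx, β+Σt) = Gamma(48, 18).
Posterior variance = α'/β'² = 48/324 = 4/27.

4/27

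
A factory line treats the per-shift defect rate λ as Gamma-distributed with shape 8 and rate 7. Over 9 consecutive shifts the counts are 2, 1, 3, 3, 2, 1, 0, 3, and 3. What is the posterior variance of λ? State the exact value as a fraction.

Total count: 2 + 1 + 3 + 3 + 2 + 1 + 0 + 3 + 3 = 18.
Total exposure: 9 shifts.
Conjugate update: add total count to the shape and total exposure to the rate, giving Gamma(26, 16).
Posterior variance = α'/β'² = 26/256 = 13/128.

13/128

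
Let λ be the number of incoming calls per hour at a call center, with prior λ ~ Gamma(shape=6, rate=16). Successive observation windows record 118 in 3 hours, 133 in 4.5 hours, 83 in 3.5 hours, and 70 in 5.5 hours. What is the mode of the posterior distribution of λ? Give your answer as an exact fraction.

818/65

Total count: 118 + 133 + 83 + 70 = 404.
Total exposure: 3 + 4.5 + 3.5 + 5.5 = 16.5 hours.
The Gamma prior is conjugate for the Poisson rate, so λ | data ~ Gamma(6+404, 16+16.5) = Gamma(410, 65/2).
Posterior mode = (α'−1)/β' = 409/(65/2) = 818/65.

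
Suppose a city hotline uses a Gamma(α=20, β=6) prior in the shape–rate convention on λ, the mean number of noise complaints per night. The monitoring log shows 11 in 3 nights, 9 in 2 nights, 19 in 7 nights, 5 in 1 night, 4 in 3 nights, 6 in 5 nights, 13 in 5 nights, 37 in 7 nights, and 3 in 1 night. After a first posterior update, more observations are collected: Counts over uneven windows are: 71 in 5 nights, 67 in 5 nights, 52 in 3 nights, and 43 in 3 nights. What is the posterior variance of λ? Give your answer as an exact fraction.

Total count: 11 + 9 + 19 + 5 + 4 + 6 + 13 + 37 + 3 = 107.
Total exposure: 3 + 2 + 7 + 1 + 3 + 5 + 5 + 7 + 1 = 34 nights.
After the first batch: Gamma(20 + 107, 6 + 34) = Gamma(127, 40).
Total count: 71 + 67 + 52 + 43 = 233.
Total exposure: 5 + 5 + 3 + 3 = 16 nights.
After the second batch: Gamma(127 + 233, 40 + 16) = Gamma(360, 56).
Posterior variance = α'/β'² = 360/3136 = 45/392.

45/392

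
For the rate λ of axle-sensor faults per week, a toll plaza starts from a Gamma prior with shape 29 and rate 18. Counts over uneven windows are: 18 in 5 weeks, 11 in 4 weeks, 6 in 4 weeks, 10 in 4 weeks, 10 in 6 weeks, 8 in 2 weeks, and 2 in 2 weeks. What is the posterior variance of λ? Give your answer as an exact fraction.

94/2025

Total count: 18 + 11 + 6 + 10 + 10 + 8 + 2 = 65.
Total exposure: 5 + 4 + 4 + 4 + 6 + 2 + 2 = 27 weeks.
Conjugate update: add total count to the shape and total exposure to the rate, giving Gamma(94, 45).
Posterior variance = α'/β'² = 94/2025.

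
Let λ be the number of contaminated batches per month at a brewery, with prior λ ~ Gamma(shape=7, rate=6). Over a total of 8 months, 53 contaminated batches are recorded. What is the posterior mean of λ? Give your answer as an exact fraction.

30/7

Total count 53 over total exposure 8 months.
Gamma(α, β) with Poisson data over total exposure Σt gives posterior Gamma(α+Σx, β+Σt) = Gamma(60, 14).
Posterior mean = α'/β' = 60/14 = 30/7.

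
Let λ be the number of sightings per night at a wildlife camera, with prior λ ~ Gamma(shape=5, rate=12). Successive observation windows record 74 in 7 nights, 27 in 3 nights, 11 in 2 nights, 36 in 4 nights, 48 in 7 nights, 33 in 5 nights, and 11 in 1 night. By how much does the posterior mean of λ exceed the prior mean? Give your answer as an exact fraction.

Total count: 74 + 27 + 11 + 36 + 48 + 33 + 11 = 240.
Total exposure: 7 + 3 + 2 + 4 + 7 + 5 + 1 = 29 nights.
Conjugate update: add total count to the shape and total exposure to the rate, giving Gamma(245, 41).
Posterior mean = 245/41 = 245/41; prior mean = 5/12 = 5/12. Difference = 245/41 − 5/12 = 2735/492.

2735/492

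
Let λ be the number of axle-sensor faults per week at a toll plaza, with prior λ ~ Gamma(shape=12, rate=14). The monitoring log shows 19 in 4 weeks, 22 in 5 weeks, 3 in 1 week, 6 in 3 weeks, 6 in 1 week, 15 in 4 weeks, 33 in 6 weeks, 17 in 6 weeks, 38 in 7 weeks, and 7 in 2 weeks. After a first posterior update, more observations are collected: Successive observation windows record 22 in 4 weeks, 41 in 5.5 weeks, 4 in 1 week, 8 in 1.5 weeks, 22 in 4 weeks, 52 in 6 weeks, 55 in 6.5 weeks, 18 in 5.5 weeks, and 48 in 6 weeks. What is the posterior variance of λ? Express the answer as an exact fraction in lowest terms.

Total count: 19 + 22 + 3 + 6 + 6 + 15 + 33 + 17 + 38 + 7 = 166.
Total exposure: 4 + 5 + 1 + 3 + 1 + 4 + 6 + 6 + 7 + 2 = 39 weeks.
After the first batch: Gamma(12 + 166, 14 + 39) = Gamma(178, 53).
Total count: 22 + 41 + 4 + 8 + 22 + 52 + 55 + 18 + 48 = 270.
Total exposure: 4 + 5.5 + 1 + 1.5 + 4 + 6 + 6.5 + 5.5 + 6 = 40 weeks.
After the second batch: Gamma(178 + 270, 53 + 40) = Gamma(448, 93).
Posterior variance = α'/β'² = 448/8649.

448/8649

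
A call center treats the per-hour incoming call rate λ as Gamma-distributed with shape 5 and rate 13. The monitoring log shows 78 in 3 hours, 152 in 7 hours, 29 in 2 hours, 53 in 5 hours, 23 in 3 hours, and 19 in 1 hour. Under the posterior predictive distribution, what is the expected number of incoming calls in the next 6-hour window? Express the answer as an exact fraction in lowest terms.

Total count: 78 + 152 + 29 + 53 + 23 + 19 = 354.
Total exposure: 3 + 7 + 2 + 5 + 3 + 1 = 21 hours.
Gamma(α, β) with Poisson data over total exposure Σt gives posterior Gamma(α+Σx, β+Σt) = Gamma(359, 34).
Predictive mean over a 6-hour window = T·E[λ|data] = 6·359/34 = 1077/17.

1077/17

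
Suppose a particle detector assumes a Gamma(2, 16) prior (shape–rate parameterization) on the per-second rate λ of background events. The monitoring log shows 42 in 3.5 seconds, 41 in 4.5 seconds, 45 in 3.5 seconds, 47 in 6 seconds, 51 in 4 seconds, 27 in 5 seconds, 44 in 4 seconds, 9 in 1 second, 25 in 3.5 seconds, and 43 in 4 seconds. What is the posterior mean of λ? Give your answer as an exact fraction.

376/55

Total count: 42 + 41 + 45 + 47 + 51 + 27 + 44 + 9 + 25 + 43 = 374.
Total exposure: 3.5 + 4.5 + 3.5 + 6 + 4 + 5 + 4 + 1 + 3.5 + 4 = 39 seconds.
The Gamma prior is conjugate for the Poisson rate, so λ | data ~ Gamma(2+374, 16+39) = Gamma(376, 55).
Posterior mean = α'/β' = 376/55.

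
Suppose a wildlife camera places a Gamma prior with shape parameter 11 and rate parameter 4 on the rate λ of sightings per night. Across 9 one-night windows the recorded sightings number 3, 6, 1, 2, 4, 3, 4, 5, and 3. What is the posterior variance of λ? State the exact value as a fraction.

42/169

Total count: 3 + 6 + 1 + 2 + 4 + 3 + 4 + 5 + 3 = 31.
Total exposure: 9 nights.
Posterior: α' = 11 + 31 = 42, β' = 4 + 9 = 13.
Posterior variance = α'/β'² = 42/169.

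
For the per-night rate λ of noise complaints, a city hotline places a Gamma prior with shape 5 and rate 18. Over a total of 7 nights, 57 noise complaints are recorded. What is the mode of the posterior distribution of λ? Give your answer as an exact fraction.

Total count 57 over total exposure 7 nights.
The Gamma prior is conjugate for the Poisson rate, so λ | data ~ Gamma(5+57, 18+7) = Gamma(62, 25).
Posterior mode = (α'−1)/β' = 61/25.

61/25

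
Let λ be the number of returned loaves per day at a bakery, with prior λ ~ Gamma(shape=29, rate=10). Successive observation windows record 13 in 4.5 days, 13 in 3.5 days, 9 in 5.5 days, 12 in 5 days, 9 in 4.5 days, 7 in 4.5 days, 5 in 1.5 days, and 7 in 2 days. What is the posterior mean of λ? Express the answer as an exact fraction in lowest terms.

104/41

Total count: 13 + 13 + 9 + 12 + 9 + 7 + 5 + 7 = 75.
Total exposure: 4.5 + 3.5 + 5.5 + 5 + 4.5 + 4.5 + 1.5 + 2 = 31 days.
Conjugate update: add total count to the shape and total exposure to the rate, giving Gamma(104, 41).
Posterior mean = α'/β' = 104/41.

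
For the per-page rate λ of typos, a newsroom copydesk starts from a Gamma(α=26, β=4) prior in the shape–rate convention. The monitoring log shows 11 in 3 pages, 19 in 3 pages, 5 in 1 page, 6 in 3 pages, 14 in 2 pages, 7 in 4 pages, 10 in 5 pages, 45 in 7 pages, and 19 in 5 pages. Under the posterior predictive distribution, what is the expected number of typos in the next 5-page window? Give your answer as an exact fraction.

810/37

Total count: 11 + 19 + 5 + 6 + 14 + 7 + 10 + 45 + 19 = 136.
Total exposure: 3 + 3 + 1 + 3 + 2 + 4 + 5 + 7 + 5 = 33 pages.
Posterior: α' = 26 + 136 = 162, β' = 4 + 33 = 37.
Predictive mean over a 5-page window = T·E[λ|data] = 5·162/37 = 810/37.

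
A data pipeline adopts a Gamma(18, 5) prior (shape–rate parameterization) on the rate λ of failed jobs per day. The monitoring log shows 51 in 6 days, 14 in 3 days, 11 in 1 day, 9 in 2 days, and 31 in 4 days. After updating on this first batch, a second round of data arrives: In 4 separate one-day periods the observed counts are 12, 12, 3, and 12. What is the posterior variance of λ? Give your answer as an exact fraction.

Total count: 51 + 14 + 11 + 9 + 31 = 116.
Total exposure: 6 + 3 + 1 + 2 + 4 = 16 days.
After the first batch: Gamma(18 + 116, 5 + 16) = Gamma(134, 21).
Total count: 12 + 12 + 3 + 12 = 39.
Total exposure: 4 days.
After the second batch: Gamma(134 + 39, 21 + 4) = Gamma(173, 25).
Posterior variance = α'/β'² = 173/625.

173/625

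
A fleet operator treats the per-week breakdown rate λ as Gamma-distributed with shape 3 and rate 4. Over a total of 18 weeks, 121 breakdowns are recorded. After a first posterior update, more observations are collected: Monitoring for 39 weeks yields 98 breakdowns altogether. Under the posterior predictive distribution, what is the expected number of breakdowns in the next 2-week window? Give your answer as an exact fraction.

Total count 121 over total exposure 18 weeks.
After the first batch: Gamma(3 + 121, 4 + 18) = Gamma(124, 22).
Total count 98 over total exposure 39 weeks.
After the second batch: Gamma(124 + 98, 22 + 39) = Gamma(222, 61).
Predictive mean over a 2-week window = T·E[λ|data] = 2·222/61 = 444/61.

444/61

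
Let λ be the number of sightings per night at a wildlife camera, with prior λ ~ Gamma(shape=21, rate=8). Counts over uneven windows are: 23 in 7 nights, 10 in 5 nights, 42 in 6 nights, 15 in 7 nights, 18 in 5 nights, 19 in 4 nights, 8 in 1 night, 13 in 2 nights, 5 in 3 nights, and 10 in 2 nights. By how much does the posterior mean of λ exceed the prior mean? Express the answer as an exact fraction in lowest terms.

211/200

Total count: 23 + 10 + 42 + 15 + 18 + 19 + 8 + 13 + 5 + 10 = 163.
Total exposure: 7 + 5 + 6 + 7 + 5 + 4 + 1 + 2 + 3 + 2 = 42 nights.
Gamma(α, β) with Poisson data over total exposure Σt gives posterior Gamma(α+Σx, β+Σt) = Gamma(184, 50).
Posterior mean = 184/50 = 92/25; prior mean = 21/8 = 21/8. Difference = 92/25 − 21/8 = 211/200.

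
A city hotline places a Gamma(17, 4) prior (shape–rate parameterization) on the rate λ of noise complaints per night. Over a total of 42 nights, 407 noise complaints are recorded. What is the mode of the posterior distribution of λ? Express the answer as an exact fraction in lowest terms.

423/46

Total count 407 over total exposure 42 nights.
By Gamma–Poisson conjugacy, the posterior is Gamma(α + Σx, β + Σt) = Gamma(17 + 407, 4 + 42) = Gamma(424, 46).
Posterior mode = (α'−1)/β' = 423/46.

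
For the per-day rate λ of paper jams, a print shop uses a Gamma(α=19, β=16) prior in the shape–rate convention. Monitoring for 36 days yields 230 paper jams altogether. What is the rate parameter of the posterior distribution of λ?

Total count 230 over total exposure 36 days.
The Gamma prior is conjugate for the Poisson rate, so λ | data ~ Gamma(19+230, 16+36) = Gamma(249, 52).

52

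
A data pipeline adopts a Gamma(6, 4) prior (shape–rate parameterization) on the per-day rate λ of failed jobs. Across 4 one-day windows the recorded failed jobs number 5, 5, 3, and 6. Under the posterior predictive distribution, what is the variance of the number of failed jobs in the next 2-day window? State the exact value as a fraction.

125/16

Total count: 5 + 5 + 3 + 6 = 19.
Total exposure: 4 days.
Posterior: α' = 6 + 19 = 25, β' = 4 + 4 = 8.
The posterior predictive for a window of length T is Negative Binomial with variance T·α'·(β'+T)/β'² = 2·25·10/64 = 125/16.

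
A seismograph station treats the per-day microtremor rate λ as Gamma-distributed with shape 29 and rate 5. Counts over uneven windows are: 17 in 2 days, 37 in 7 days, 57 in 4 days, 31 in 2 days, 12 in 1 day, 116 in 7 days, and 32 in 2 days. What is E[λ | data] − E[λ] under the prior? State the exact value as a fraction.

157/30

Total count: 17 + 37 + 57 + 31 + 12 + 116 + 32 = 302.
Total exposure: 2 + 7 + 4 + 2 + 1 + 7 + 2 = 25 days.
Posterior: α' = 29 + 302 = 331, β' = 5 + 25 = 30.
Posterior mean = 331/30 = 331/30; prior mean = 29/5 = 29/5. Difference = 331/30 − 29/5 = 157/30.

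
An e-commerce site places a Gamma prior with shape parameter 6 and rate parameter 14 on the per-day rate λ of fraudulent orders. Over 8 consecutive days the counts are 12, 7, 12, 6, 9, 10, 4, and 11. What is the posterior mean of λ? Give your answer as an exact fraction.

7/2

Total count: 12 + 7 + 12 + 6 + 9 + 10 + 4 + 11 = 71.
Total exposure: 8 days.
Gamma(α, β) with Poisson data over total exposure Σt gives posterior Gamma(α+Σx, β+Σt) = Gamma(77, 22).
Posterior mean = α'/β' = 77/22 = 7/2.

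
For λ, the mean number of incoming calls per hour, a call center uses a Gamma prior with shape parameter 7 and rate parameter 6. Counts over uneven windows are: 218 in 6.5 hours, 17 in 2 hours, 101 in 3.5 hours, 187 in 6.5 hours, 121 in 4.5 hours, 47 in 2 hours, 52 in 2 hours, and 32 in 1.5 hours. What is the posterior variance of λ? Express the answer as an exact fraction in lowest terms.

Total count: 218 + 17 + 101 + 187 + 121 + 47 + 52 + 32 = 775.
Total exposure: 6.5 + 2 + 3.5 + 6.5 + 4.5 + 2 + 2 + 1.5 = 28.5 hours.
Conjugate update: add total count to the shape and total exposure to the rate, giving Gamma(782, 69/2).
Posterior variance = α'/β'² = 782/(4761/4) = 136/207.

136/207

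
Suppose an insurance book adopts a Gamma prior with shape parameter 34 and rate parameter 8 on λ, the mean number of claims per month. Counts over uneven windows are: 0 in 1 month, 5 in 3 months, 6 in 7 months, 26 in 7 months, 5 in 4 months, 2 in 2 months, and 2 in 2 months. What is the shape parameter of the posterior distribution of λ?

Total count: 0 + 5 + 6 + 26 + 5 + 2 + 2 = 46.
Total exposure: 1 + 3 + 7 + 7 + 4 + 2 + 2 = 26 months.
Posterior: α' = 34 + 46 = 80, β' = 8 + 26 = 34.

80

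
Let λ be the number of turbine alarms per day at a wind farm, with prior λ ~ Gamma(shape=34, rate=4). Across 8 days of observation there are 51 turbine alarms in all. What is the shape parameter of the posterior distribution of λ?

Total count 51 over total exposure 8 days.
Posterior: α' = 34 + 51 = 85, β' = 4 + 8 = 12.

85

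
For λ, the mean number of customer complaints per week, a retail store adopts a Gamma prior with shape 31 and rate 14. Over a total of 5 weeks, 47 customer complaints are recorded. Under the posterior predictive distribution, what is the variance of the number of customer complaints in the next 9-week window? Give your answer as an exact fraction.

19656/361

Total count 47 over total exposure 5 weeks.
Conjugate update: add total count to the shape and total exposure to the rate, giving Gamma(78, 19).
The posterior predictive for a window of length T is Negative Binomial with variance T·α'·(β'+T)/β'² = 9·78·28/361 = 19656/361.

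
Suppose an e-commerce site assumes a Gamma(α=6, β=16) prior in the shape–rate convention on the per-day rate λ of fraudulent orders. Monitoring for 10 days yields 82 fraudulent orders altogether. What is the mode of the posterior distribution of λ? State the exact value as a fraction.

87/26

Total count 82 over total exposure 10 days.
Posterior: α' = 6 + 82 = 88, β' = 16 + 10 = 26.
Posterior mode = (α'−1)/β' = 87/26.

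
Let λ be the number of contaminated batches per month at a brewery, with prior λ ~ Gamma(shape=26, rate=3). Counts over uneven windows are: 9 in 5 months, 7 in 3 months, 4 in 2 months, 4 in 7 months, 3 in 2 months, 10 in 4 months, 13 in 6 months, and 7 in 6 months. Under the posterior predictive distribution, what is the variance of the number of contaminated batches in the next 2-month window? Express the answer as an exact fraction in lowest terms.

Total count: 9 + 7 + 4 + 4 + 3 + 10 + 13 + 7 = 57.
Total exposure: 5 + 3 + 2 + 7 + 2 + 4 + 6 + 6 = 35 months.
Posterior: α' = 26 + 57 = 83, β' = 3 + 35 = 38.
The posterior predictive for a window of length T is Negative Binomial with variance T·α'·(β'+T)/β'² = 2·83·40/1444 = 1660/361.

1660/361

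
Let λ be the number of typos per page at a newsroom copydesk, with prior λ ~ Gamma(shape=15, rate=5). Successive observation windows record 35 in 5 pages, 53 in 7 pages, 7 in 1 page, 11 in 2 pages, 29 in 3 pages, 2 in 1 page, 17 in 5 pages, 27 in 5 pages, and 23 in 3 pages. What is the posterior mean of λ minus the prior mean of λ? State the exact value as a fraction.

108/37

Total count: 35 + 53 + 7 + 11 + 29 + 2 + 17 + 27 + 23 = 204.
Total exposure: 5 + 7 + 1 + 2 + 3 + 1 + 5 + 5 + 3 = 32 pages.
Posterior: α' = 15 + 204 = 219, β' = 5 + 32 = 37.
Posterior mean = 219/37 = 219/37; prior mean = 15/5 = 3. Difference = 219/37 − 3 = 108/37.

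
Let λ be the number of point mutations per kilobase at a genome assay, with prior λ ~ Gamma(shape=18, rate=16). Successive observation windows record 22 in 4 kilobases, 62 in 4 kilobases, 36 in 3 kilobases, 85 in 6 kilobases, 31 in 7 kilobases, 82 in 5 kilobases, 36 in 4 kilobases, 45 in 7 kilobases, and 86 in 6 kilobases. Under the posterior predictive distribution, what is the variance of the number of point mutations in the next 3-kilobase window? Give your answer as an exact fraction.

98085/3844

Total count: 22 + 62 + 36 + 85 + 31 + 82 + 36 + 45 + 86 = 485.
Total exposure: 4 + 4 + 3 + 6 + 7 + 5 + 4 + 7 + 6 = 46 kilobases.
By Gamma–Poisson conjugacy, the posterior is Gamma(α + Σx, β + Σt) = Gamma(18 + 485, 16 + 46) = Gamma(503, 62).
The posterior predictive for a window of length T is Negative Binomial with variance T·α'·(β'+T)/β'² = 3·503·65/3844 = 98085/3844.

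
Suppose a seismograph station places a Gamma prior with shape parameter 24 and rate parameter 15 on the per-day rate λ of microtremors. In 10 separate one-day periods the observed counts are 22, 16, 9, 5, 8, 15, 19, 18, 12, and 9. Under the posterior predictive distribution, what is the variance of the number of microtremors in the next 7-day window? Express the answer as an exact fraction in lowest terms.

35168/625

Total count: 22 + 16 + 9 + 5 + 8 + 15 + 19 + 18 + 12 + 9 = 133.
Total exposure: 10 days.
By Gamma–Poisson conjugacy, the posterior is Gamma(α + Σx, β + Σt) = Gamma(24 + 133, 15 + 10) = Gamma(157, 25).
The posterior predictive for a window of length T is Negative Binomial with variance T·α'·(β'+T)/β'² = 7·157·32/625 = 35168/625.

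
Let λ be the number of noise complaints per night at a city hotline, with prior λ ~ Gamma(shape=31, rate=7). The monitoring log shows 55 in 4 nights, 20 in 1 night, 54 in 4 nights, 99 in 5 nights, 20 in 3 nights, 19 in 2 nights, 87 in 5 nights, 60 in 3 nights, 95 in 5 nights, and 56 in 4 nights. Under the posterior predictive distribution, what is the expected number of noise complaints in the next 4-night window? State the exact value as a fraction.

2384/43

Total count: 55 + 20 + 54 + 99 + 20 + 19 + 87 + 60 + 95 + 56 = 565.
Total exposure: 4 + 1 + 4 + 5 + 3 + 2 + 5 + 3 + 5 + 4 = 36 nights.
Gamma(α, β) with Poisson data over total exposure Σt gives posterior Gamma(α+Σx, β+Σt) = Gamma(596, 43).
Predictive mean over a 4-night window = T·E[λ|data] = 4·596/43 = 2384/43.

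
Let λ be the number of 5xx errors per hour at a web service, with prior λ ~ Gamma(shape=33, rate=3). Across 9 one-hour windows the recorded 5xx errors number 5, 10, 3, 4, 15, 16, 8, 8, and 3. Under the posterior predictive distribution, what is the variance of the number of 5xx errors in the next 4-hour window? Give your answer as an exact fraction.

140/3

Total count: 5 + 10 + 3 + 4 + 15 + 16 + 8 + 8 + 3 = 72.
Total exposure: 9 hours.
Gamma(α, β) with Poisson data over total exposure Σt gives posterior Gamma(α+Σx, β+Σt) = Gamma(105, 12).
The posterior predictive for a window of length T is Negative Binomial with variance T·α'·(β'+T)/β'² = 4·105·16/144 = 140/3.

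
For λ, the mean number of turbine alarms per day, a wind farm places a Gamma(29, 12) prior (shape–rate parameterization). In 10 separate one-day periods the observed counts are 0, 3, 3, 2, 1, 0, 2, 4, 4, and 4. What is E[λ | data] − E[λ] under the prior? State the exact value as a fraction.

Total count: 0 + 3 + 3 + 2 + 1 + 0 + 2 + 4 + 4 + 4 = 23.
Total exposure: 10 days.
By Gamma–Poisson conjugacy, the posterior is Gamma(α + Σx, β + Σt) = Gamma(29 + 23, 12 + 10) = Gamma(52, 22).
Posterior mean = 52/22 = 26/11; prior mean = 29/12 = 29/12. Difference = 26/11 − 29/12 = -7/132.

-7/132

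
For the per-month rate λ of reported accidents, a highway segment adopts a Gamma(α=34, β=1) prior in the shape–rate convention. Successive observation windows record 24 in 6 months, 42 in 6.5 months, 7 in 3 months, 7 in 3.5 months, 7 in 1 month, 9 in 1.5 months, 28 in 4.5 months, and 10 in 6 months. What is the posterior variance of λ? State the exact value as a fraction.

Total count: 24 + 42 + 7 + 7 + 7 + 9 + 28 + 10 = 134.
Total exposure: 6 + 6.5 + 3 + 3.5 + 1 + 1.5 + 4.5 + 6 = 32 months.
The Gamma prior is conjugate for the Poisson rate, so λ | data ~ Gamma(34+134, 1+32) = Gamma(168, 33).
Posterior variance = α'/β'² = 168/1089 = 56/363.

56/363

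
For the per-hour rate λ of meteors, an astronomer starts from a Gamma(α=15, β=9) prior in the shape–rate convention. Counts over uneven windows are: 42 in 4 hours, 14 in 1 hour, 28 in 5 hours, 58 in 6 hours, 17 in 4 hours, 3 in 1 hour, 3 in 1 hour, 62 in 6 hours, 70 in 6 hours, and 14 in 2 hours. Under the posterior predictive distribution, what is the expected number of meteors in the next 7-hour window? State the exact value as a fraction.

Total count: 42 + 14 + 28 + 58 + 17 + 3 + 3 + 62 + 70 + 14 = 311.
Total exposure: 4 + 1 + 5 + 6 + 4 + 1 + 1 + 6 + 6 + 2 = 36 hours.
The Gamma prior is conjugate for the Poisson rate, so λ | data ~ Gamma(15+311, 9+36) = Gamma(326, 45).
Predictive mean over a 7-hour window = T·E[λ|data] = 7·326/45 = 2282/45.

2282/45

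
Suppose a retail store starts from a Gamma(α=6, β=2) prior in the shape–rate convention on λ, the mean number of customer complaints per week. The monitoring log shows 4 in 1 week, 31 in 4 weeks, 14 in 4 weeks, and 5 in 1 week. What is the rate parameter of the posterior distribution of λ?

Total count: 4 + 31 + 14 + 5 = 54.
Total exposure: 1 + 4 + 4 + 1 = 10 weeks.
Conjugate update: add total count to the shape and total exposure to the rate, giving Gamma(60, 12).

12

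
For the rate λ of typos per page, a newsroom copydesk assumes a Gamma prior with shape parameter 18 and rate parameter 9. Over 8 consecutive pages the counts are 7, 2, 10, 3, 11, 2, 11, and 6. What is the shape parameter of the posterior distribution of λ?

Total count: 7 + 2 + 10 + 3 + 11 + 2 + 11 + 6 = 52.
Total exposure: 8 pages.
Conjugate update: add total count to the shape and total exposure to the rate, giving Gamma(70, 17).

70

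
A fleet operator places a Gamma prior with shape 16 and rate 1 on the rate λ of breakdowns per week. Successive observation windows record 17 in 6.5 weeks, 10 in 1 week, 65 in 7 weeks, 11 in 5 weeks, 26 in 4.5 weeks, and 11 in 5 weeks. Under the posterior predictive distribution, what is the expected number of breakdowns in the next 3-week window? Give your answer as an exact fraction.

Total count: 17 + 10 + 65 + 11 + 26 + 11 = 140.
Total exposure: 6.5 + 1 + 7 + 5 + 4.5 + 5 = 29 weeks.
Gamma(α, β) with Poisson data over total exposure Σt gives posterior Gamma(α+Σx, β+Σt) = Gamma(156, 30).
Predictive mean over a 3-week window = T·E[λ|data] = 3·156/30 = 78/5.

78/5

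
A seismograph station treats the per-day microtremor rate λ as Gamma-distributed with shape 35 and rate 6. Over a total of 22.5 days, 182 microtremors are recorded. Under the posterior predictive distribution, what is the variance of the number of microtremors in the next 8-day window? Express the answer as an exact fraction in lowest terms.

Total count 182 over total exposure 22.5 days.
By Gamma–Poisson conjugacy, the posterior is Gamma(α + Σx, β + Σt) = Gamma(35 + 182, 6 + 22.5) = Gamma(217, 57/2).
The posterior predictive for a window of length T is Negative Binomial with variance T·α'·(β'+T)/β'² = 8·217·(73/2)/(3249/4) = 253456/3249.

253456/3249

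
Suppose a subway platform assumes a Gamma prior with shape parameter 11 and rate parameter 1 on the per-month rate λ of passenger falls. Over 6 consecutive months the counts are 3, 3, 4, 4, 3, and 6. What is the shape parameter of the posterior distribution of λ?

34

Total count: 3 + 3 + 4 + 4 + 3 + 6 = 23.
Total exposure: 6 months.
The Gamma prior is conjugate for the Poisson rate, so λ | data ~ Gamma(11+23, 1+6) = Gamma(34, 7).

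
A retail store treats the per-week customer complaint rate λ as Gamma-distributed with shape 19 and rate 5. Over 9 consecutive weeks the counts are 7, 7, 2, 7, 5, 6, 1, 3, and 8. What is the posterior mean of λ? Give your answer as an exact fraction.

65/14

Total count: 7 + 7 + 2 + 7 + 5 + 6 + 1 + 3 + 8 = 46.
Total exposure: 9 weeks.
Posterior: α' = 19 + 46 = 65, β' = 5 + 9 = 14.
Posterior mean = α'/β' = 65/14.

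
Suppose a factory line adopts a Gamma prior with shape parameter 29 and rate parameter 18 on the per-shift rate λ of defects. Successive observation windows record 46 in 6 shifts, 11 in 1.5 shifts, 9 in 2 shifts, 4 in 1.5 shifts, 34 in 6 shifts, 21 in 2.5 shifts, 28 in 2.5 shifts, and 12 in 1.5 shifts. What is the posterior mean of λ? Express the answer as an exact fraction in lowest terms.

Total count: 46 + 11 + 9 + 4 + 34 + 21 + 28 + 12 = 165.
Total exposure: 6 + 1.5 + 2 + 1.5 + 6 + 2.5 + 2.5 + 1.5 = 23.5 shifts.
Posterior: α' = 29 + 165 = 194, β' = 18 + 23.5 = 83/2.
Posterior mean = α'/β' = 194/(83/2) = 388/83.

388/83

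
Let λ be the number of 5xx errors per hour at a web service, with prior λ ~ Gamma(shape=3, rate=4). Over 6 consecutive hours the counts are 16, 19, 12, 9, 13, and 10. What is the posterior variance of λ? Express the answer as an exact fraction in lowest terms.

Total count: 16 + 19 + 12 + 9 + 13 + 10 = 79.
Total exposure: 6 hours.
The Gamma prior is conjugate for the Poisson rate, so λ | data ~ Gamma(3+79, 4+6) = Gamma(82, 10).
Posterior variance = α'/β'² = 82/100 = 41/50.

41/50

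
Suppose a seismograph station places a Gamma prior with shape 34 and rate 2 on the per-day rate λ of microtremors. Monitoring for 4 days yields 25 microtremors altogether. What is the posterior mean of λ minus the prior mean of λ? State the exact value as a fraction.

Total count 25 over total exposure 4 days.
The Gamma prior is conjugate for the Poisson rate, so λ | data ~ Gamma(34+25, 2+4) = Gamma(59, 6).
Posterior mean = 59/6 = 59/6; prior mean = 34/2 = 17. Difference = 59/6 − 17 = -43/6.

-43/6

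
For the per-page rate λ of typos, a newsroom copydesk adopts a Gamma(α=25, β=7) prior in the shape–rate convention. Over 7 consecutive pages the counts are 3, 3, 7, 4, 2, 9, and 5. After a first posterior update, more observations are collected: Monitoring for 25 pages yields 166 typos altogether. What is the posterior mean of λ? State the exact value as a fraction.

Total count: 3 + 3 + 7 + 4 + 2 + 9 + 5 = 33.
Total exposure: 7 pages.
After the first batch: Gamma(25 + 33, 7 + 7) = Gamma(58, 14).
Total count 166 over total exposure 25 pages.
After the second batch: Gamma(58 + 166, 14 + 25) = Gamma(224, 39).
Posterior mean = α'/β' = 224/39.

224/39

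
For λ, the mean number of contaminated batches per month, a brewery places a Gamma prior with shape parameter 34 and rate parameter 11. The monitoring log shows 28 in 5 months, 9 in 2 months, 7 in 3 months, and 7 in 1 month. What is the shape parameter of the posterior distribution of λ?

Total count: 28 + 9 + 7 + 7 = 51.
Total exposure: 5 + 2 + 3 + 1 = 11 months.
Conjugate update: add total count to the shape and total exposure to the rate, giving Gamma(85, 22).

85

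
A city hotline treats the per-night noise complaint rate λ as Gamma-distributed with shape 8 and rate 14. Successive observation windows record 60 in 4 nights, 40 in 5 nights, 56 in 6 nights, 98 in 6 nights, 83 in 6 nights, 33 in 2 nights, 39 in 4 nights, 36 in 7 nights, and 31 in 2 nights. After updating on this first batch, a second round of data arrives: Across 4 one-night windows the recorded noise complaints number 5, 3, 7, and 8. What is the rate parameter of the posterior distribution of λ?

Total count: 60 + 40 + 56 + 98 + 83 + 33 + 39 + 36 + 31 = 476.
Total exposure: 4 + 5 + 6 + 6 + 6 + 2 + 4 + 7 + 2 = 42 nights.
After the first batch: Gamma(8 + 476, 14 + 42) = Gamma(484, 56).
Total count: 5 + 3 + 7 + 8 = 23.
Total exposure: 4 nights.
After the second batch: Gamma(484 + 23, 56 + 4) = Gamma(507, 60).

60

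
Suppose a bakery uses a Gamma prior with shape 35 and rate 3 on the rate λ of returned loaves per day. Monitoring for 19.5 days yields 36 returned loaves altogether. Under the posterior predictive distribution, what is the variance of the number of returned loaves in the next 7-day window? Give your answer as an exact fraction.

Total count 36 over total exposure 19.5 days.
By Gamma–Poisson conjugacy, the posterior is Gamma(α + Σx, β + Σt) = Gamma(35 + 36, 3 + 19.5) = Gamma(71, 45/2).
The posterior predictive for a window of length T is Negative Binomial with variance T·α'·(β'+T)/β'² = 7·71·(59/2)/(2025/4) = 58646/2025.

58646/2025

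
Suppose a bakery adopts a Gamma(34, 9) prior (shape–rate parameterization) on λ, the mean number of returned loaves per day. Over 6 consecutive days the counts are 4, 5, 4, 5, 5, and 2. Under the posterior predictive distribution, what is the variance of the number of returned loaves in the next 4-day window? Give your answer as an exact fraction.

4484/225

Total count: 4 + 5 + 4 + 5 + 5 + 2 = 25.
Total exposure: 6 days.
The Gamma prior is conjugate for the Poisson rate, so λ | data ~ Gamma(34+25, 9+6) = Gamma(59, 15).
The posterior predictive for a window of length T is Negative Binomial with variance T·α'·(β'+T)/β'² = 4·59·19/225 = 4484/225.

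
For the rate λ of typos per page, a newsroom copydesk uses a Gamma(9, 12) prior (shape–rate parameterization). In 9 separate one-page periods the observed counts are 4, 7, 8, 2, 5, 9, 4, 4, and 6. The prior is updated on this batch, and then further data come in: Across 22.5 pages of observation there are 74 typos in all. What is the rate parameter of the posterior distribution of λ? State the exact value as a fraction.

87/2

Total count: 4 + 7 + 8 + 2 + 5 + 9 + 4 + 4 + 6 = 49.
Total exposure: 9 pages.
After the first batch: Gamma(9 + 49, 12 + 9) = Gamma(58, 21).
Total count 74 over total exposure 22.5 pages.
After the second batch: Gamma(58 + 74, 21 + 22.5) = Gamma(132, 87/2).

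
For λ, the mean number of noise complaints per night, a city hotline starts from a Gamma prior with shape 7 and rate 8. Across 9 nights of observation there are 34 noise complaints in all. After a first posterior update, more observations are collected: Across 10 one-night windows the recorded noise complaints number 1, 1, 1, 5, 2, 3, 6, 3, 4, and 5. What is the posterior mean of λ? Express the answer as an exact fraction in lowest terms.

Total count 34 over total exposure 9 nights.
After the first batch: Gamma(7 + 34, 8 + 9) = Gamma(41, 17).
Total count: 1 + 1 + 1 + 5 + 2 + 3 + 6 + 3 + 4 + 5 = 31.
Total exposure: 10 nights.
After the second batch: Gamma(41 + 31, 17 + 10) = Gamma(72, 27).
Posterior mean = α'/β' = 72/27 = 8/3.

8/3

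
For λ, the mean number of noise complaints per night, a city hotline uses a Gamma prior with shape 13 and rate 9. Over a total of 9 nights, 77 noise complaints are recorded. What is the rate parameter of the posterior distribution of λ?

Total count 77 over total exposure 9 nights.
Posterior: α' = 13 + 77 = 90, β' = 9 + 9 = 18.

18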